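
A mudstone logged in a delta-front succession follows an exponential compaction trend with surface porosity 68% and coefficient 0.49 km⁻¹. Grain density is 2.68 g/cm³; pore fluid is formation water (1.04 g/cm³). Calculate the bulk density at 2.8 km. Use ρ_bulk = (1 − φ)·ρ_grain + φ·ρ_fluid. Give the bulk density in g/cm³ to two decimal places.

Porosity at depth: phi = 0.68·exp(−0.49×2.8) = 0.68×0.2536 = 0.1724
Bulk density: ρ_b = (1−phi)ρ_g + phi·ρ_f = 0.8276×2.68 + 0.1724×1.04
       = 2.218 + 0.179 = 2.397 g/cm³

2.40 g/cm³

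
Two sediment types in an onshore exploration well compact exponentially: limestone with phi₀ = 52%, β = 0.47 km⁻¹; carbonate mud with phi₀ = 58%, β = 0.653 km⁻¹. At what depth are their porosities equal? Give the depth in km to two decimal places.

0.60 km

Set phi₀ₐ e^(−βₐz) = phi₀ᵦ e^(−βᵦz) ⇒ ln(phi₀ₐ/phi₀ᵦ) = (βₐ − βᵦ)·z
z = ln(0.52/0.58) / (0.47 − 0.653) = -0.1092 / -0.183 = 0.597 km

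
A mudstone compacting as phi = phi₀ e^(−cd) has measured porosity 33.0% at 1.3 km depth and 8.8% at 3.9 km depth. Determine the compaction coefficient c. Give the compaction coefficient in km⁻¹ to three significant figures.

Athy: phi(d) = phi₀ e^(−cd) ⇒ phi₁/phi₂ = e^{c(d₂−d₁)} ⇒ c = ln(phi₁/phi₂)/(d₂−d₁)
c = ln(0.33/0.088) / (3.9 − 1.3) = ln(3.75) / 2.6 = 1.3218 / 2.6 = 0.5084 km⁻¹

0.508 km⁻¹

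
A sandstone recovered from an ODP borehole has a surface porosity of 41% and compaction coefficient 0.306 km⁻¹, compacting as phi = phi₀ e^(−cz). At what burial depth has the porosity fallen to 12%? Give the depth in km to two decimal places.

4.02 km

Invert Athy's law: z = ln(phi₀/phi) / c
z = ln(0.41/0.12) / 0.306 = ln(3.417) / 0.306 = 1.2287 / 0.306 = 4.015 km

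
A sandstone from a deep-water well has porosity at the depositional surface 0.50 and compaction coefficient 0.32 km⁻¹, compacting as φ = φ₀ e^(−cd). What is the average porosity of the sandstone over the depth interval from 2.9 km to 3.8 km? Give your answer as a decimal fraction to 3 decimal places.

0.172

⟨φ⟩ = (1/(d₂−d₁)) ∫ φ₀ e^(−cd) dd = φ₀·(e^(−c·d₁) − e^(−c·d₂)) / (c·(d₂−d₁))
e^(−0.32×2.9) = 0.3953; e^(−0.32×3.8) = 0.2964
⟨φ⟩ = 0.5 × (0.3953 − 0.2964) / (0.32 × 0.9) = 0.5 × 0.3435 = 0.1718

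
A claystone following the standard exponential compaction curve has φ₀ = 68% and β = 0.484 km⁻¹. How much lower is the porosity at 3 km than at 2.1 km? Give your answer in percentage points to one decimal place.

8.7 percentage points

φ(2.1) = 0.68·e^(−0.484×2.1) = 0.2461
φ(3) = 0.68·e^(−0.484×3) = 0.1592
Δφ = 0.2461 − 0.1592 = 0.0869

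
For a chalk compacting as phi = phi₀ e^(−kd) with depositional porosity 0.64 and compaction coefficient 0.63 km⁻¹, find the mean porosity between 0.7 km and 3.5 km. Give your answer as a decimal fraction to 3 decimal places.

⟨phi⟩ = (1/(d₂−d₁)) ∫ phi₀ e^(−kd) dd = phi₀·(e^(−k·d₁) − e^(−k·d₂)) / (k·(d₂−d₁))
e^(−0.63×0.7) = 0.6434; e^(−0.63×3.5) = 0.1103
⟨phi⟩ = 0.64 × (0.6434 − 0.1103) / (0.63 × 2.8) = 0.64 × 0.3022 = 0.1934

0.193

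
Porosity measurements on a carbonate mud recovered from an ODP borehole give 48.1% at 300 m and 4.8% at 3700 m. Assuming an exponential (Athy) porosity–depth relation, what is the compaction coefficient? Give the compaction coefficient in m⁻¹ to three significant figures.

0.000678 m⁻¹

Working in km (1 km = 1000 m; k in km⁻¹ = k in m⁻¹ × 1000):
Athy: n(d) = n₀ e^(−kd) ⇒ n₁/n₂ = e^{k(d₂−d₁)} ⇒ k = ln(n₁/n₂)/(d₂−d₁)
k = ln(0.481/0.048) / (3.7 − 0.3) = ln(10.02) / 3.4 = 2.3047 / 3.4 = 0.6778 km⁻¹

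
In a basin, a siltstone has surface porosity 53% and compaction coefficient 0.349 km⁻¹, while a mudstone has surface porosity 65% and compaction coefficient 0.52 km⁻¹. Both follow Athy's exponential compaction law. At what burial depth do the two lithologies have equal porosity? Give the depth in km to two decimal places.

Set n₀ₐ e^(−βₐz) = n₀ᵦ e^(−βᵦz) ⇒ ln(n₀ₐ/n₀ᵦ) = (βₐ − βᵦ)·z
z = ln(0.53/0.65) / (0.349 − 0.52) = -0.2041 / -0.171 = 1.194 km

1.19 km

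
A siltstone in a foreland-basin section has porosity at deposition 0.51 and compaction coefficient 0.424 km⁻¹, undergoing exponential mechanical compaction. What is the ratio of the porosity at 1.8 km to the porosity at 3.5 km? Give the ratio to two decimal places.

2.06

n(Z₁)/n(Z₂) = e^(−β·Z₁)/e^(−β·Z₂) = e^{β(Z₂−Z₁)}
= exp(0.424 × 1.7) = exp(0.7208) = 2.0561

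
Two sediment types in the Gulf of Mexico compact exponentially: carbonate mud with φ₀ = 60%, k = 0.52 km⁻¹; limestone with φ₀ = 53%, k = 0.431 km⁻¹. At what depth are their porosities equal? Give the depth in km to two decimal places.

Set φ₀ₐ e^(−kₐd) = φ₀ᵦ e^(−kᵦd) ⇒ ln(φ₀ₐ/φ₀ᵦ) = (kₐ − kᵦ)·d
d = ln(0.6/0.53) / (0.52 − 0.431) = 0.1241 / 0.089 = 1.394 km

1.39 km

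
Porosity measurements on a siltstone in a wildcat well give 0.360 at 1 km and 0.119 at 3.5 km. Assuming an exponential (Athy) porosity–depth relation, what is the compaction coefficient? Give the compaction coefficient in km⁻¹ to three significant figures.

Athy: n(d) = n₀ e^(−βd) ⇒ n₁/n₂ = e^{β(d₂−d₁)} ⇒ β = ln(n₁/n₂)/(d₂−d₁)
β = ln(0.36/0.119) / (3.5 − 1) = ln(3.025) / 2.5 = 1.1070 / 2.5 = 0.4428 km⁻¹

0.443 km⁻¹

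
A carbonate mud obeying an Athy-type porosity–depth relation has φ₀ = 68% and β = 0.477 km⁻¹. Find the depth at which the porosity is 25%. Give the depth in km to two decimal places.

Invert Athy's law: z = ln(φ₀/φ) / β
z = ln(0.68/0.25) / 0.477 = ln(2.72) / 0.477 = 1.0006 / 0.477 = 2.098 km

2.10 km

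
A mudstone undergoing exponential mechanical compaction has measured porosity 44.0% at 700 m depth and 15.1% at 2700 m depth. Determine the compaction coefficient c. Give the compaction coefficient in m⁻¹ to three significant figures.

0.000535 m⁻¹

Working in km (1 km = 1000 m; c in km⁻¹ = c in m⁻¹ × 1000):
Athy: phi(d) = phi₀ e^(−cd) ⇒ phi₁/phi₂ = e^{c(d₂−d₁)} ⇒ c = ln(phi₁/phi₂)/(d₂−d₁)
c = ln(0.44/0.151) / (2.7 − 0.7) = ln(2.914) / 2 = 1.0695 / 2 = 0.5347 km⁻¹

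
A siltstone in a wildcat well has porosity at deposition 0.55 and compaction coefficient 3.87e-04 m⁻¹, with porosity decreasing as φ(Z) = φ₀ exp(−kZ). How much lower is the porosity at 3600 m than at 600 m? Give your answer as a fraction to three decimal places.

0.299

Working in km (1 km = 1000 m; k in km⁻¹ = k in m⁻¹ × 1000):
φ(0.6) = 0.55·e^(−0.387×0.6) = 0.4360
φ(3.6) = 0.55·e^(−0.387×3.6) = 0.1366
Δφ = 0.4360 − 0.1366 = 0.2995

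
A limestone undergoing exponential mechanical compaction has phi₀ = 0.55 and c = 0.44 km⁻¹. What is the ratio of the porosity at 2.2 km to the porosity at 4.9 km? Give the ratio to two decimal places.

3.28

phi(z₁)/phi(z₂) = e^(−c·z₁)/e^(−c·z₂) = e^{c(z₂−z₁)}
= exp(0.44 × 2.7) = exp(1.188) = 3.2805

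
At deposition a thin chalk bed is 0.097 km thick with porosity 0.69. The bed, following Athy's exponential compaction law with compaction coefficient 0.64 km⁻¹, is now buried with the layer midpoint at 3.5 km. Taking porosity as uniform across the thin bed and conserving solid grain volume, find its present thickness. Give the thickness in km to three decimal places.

0.032 km

Porosity at 3.5 km: φ = 0.69·exp(−0.64×3.5) = 0.0735
Solid-volume conservation: h(1−φ) = h₀(1−φ₀) ⇒ h = h₀·(1−φ₀)/(1−φ)
h = 0.097 × (1 − 0.69)/(1 − 0.0735) = 0.097 × 0.3346 = 0.0325 km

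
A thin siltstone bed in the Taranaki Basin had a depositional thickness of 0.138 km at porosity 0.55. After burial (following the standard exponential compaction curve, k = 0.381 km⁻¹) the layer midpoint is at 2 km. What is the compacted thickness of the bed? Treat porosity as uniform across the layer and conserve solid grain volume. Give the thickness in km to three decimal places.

0.084 km

Porosity at 2 km: phi = 0.55·exp(−0.381×2) = 0.2567
Solid-volume conservation: h(1−phi) = h₀(1−phi₀) ⇒ h = h₀·(1−phi₀)/(1−phi)
h = 0.138 × (1 − 0.55)/(1 − 0.2567) = 0.138 × 0.6054 = 0.0835 km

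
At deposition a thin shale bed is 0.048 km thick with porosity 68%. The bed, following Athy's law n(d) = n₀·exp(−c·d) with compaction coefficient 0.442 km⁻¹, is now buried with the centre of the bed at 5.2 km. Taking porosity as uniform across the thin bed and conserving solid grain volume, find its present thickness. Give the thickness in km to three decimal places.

0.016 km

Porosity at 5.2 km: n = 0.68·exp(−0.442×5.2) = 0.0683
Solid-volume conservation: h(1−n) = h₀(1−n₀) ⇒ h = h₀·(1−n₀)/(1−n)
h = 0.048 × (1 − 0.68)/(1 − 0.0683) = 0.048 × 0.3435 = 0.0165 km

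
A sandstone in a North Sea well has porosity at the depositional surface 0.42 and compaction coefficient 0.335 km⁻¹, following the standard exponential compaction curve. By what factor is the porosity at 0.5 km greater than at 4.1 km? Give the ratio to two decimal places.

φ(d₁)/φ(d₂) = e^(−k·d₁)/e^(−k·d₂) = e^{k(d₂−d₁)}
= exp(0.335 × 3.6) = exp(1.206) = 3.3401

3.34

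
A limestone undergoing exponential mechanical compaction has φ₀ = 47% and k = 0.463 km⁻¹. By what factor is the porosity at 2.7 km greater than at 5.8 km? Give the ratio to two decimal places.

φ(Z₁)/φ(Z₂) = e^(−k·Z₁)/e^(−k·Z₂) = e^{k(Z₂−Z₁)}
= exp(0.463 × 3.1) = exp(1.435) = 4.2009

4.20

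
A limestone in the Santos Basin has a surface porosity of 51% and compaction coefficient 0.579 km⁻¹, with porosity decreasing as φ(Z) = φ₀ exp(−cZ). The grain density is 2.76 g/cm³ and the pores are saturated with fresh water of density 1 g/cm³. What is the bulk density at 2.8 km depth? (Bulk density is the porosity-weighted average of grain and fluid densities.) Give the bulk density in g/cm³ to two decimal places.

Porosity at depth: φ = 0.51·exp(−0.579×2.8) = 0.51×0.1977 = 0.1008
Bulk density: ρ_b = (1−φ)ρ_g + φ·ρ_f = 0.8992×2.76 + 0.1008×1
       = 2.482 + 0.101 = 2.583 g/cm³

2.58 g/cm³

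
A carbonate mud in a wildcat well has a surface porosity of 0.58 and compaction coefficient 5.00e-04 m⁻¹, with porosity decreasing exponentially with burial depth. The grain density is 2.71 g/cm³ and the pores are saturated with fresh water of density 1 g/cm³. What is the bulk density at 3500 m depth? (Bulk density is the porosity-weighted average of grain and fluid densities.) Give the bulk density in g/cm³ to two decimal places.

Working in km (1 km = 1000 m; β in km⁻¹ = β in m⁻¹ × 1000):
Porosity at depth: φ = 0.58·exp(−0.5×3.5) = 0.58×0.1738 = 0.1008
Bulk density: ρ_b = (1−φ)ρ_g + φ·ρ_f = 0.8992×2.71 + 0.1008×1
       = 2.437 + 0.101 = 2.538 g/cm³

2.54 g/cm³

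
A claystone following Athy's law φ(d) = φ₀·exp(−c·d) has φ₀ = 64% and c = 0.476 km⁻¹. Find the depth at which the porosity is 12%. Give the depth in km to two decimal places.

3.52 km

Invert Athy's law: d = ln(φ₀/φ) / c
d = ln(0.64/0.12) / 0.476 = ln(5.333) / 0.476 = 1.6740 / 0.476 = 3.517 km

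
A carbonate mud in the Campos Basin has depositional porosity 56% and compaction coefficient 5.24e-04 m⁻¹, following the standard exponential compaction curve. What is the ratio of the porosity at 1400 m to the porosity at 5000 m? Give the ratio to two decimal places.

Working in km (1 km = 1000 m; k in km⁻¹ = k in m⁻¹ × 1000):
phi(d₁)/phi(d₂) = e^(−k·d₁)/e^(−k·d₂) = e^{k(d₂−d₁)}
= exp(0.524 × 3.6) = exp(1.886) = 6.5956

6.60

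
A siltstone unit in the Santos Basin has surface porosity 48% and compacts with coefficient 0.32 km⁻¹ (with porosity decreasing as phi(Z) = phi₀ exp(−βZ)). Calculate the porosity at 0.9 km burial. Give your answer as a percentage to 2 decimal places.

35.99%

phi = phi₀·exp(−β·Z) = 0.48 × exp(−0.32 × 0.9) = 0.48 × exp(−0.288)
  = 0.48 × 0.7498 = 0.3599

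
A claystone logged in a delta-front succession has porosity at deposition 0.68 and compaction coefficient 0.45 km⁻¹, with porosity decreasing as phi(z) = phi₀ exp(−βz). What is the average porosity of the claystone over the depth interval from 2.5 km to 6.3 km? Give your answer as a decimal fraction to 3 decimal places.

⟨phi⟩ = (1/(z₂−z₁)) ∫ phi₀ e^(−βz) dz = phi₀·(e^(−β·z₁) − e^(−β·z₂)) / (β·(z₂−z₁))
e^(−0.45×2.5) = 0.3247; e^(−0.45×6.3) = 0.0587
⟨phi⟩ = 0.68 × (0.3247 − 0.0587) / (0.45 × 3.8) = 0.68 × 0.1555 = 0.1058

0.106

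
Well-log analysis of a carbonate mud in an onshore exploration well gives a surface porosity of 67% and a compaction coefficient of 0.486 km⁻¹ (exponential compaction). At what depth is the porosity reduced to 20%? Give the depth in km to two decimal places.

Invert Athy's law: d = ln(φ₀/φ) / β
d = ln(0.67/0.2) / 0.486 = ln(3.35) / 0.486 = 1.2090 / 0.486 = 2.488 km

2.49 km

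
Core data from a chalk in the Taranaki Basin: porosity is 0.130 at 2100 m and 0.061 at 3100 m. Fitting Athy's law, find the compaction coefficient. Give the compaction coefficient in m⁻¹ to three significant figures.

0.000757 m⁻¹

Working in km (1 km = 1000 m; k in km⁻¹ = k in m⁻¹ × 1000):
Athy: n(z) = n₀ e^(−kz) ⇒ n₁/n₂ = e^{k(z₂−z₁)} ⇒ k = ln(n₁/n₂)/(z₂−z₁)
k = ln(0.13/0.061) / (3.1 − 2.1) = ln(2.131) / 1 = 0.7567 / 1 = 0.7567 km⁻¹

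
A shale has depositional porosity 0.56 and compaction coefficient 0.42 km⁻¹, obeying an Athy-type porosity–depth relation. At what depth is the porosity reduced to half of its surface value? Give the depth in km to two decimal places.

phi/phi₀ = 1/2 ⇒ exp(−β·Z) = 1/2 ⇒ Z = ln(2) / β
Z = 0.6931 / 0.42 = 1.650 km

1.65 km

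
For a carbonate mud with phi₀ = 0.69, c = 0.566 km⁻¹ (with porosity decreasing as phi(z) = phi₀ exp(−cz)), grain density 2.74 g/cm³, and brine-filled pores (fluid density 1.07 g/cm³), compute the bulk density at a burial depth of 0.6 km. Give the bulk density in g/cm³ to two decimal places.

Porosity at depth: phi = 0.69·exp(−0.566×0.6) = 0.69×0.7121 = 0.4913
Bulk density: ρ_b = (1−phi)ρ_g + phi·ρ_f = 0.5087×2.74 + 0.4913×1.07
       = 1.394 + 0.526 = 1.919 g/cm³

1.92 g/cm³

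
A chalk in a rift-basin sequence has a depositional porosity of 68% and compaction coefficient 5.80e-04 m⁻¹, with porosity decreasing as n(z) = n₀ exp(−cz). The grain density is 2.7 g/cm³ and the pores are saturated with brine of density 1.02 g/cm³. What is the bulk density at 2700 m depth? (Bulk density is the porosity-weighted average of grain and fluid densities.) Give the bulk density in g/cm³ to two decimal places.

Working in km (1 km = 1000 m; c in km⁻¹ = c in m⁻¹ × 1000):
Porosity at depth: n = 0.68·exp(−0.58×2.7) = 0.68×0.2089 = 0.1420
Bulk density: ρ_b = (1−n)ρ_g + n·ρ_f = 0.8580×2.7 + 0.1420×1.02
       = 2.316 + 0.145 = 2.461 g/cm³

2.46 g/cm³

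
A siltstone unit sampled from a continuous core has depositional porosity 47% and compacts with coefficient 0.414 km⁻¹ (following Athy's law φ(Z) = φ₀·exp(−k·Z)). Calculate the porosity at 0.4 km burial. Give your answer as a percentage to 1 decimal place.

φ = φ₀·exp(−k·Z) = 0.47 × exp(−0.414 × 0.4) = 0.47 × exp(−0.1656)
  = 0.47 × 0.8474 = 0.3983

39.8%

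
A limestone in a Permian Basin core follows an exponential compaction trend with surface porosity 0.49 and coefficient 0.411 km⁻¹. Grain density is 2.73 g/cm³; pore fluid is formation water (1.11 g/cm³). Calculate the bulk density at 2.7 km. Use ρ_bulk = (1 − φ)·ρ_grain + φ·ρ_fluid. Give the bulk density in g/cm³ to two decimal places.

2.47 g/cm³

Porosity at depth: phi = 0.49·exp(−0.411×2.7) = 0.49×0.3297 = 0.1615
Bulk density: ρ_b = (1−phi)ρ_g + phi·ρ_f = 0.8385×2.73 + 0.1615×1.11
       = 2.289 + 0.179 = 2.468 g/cm³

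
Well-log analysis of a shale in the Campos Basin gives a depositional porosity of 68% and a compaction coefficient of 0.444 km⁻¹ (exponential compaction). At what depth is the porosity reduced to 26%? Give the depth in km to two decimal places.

2.17 km

Invert Athy's law: Z = ln(φ₀/φ) / c
Z = ln(0.68/0.26) / 0.444 = ln(2.615) / 0.444 = 0.9614 / 0.444 = 2.165 km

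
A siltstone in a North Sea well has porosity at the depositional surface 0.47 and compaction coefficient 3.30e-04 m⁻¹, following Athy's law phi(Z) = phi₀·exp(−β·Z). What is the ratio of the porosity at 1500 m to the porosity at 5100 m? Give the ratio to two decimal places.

3.28

Working in km (1 km = 1000 m; β in km⁻¹ = β in m⁻¹ × 1000):
phi(Z₁)/phi(Z₂) = e^(−β·Z₁)/e^(−β·Z₂) = e^{β(Z₂−Z₁)}
= exp(0.33 × 3.6) = exp(1.188) = 3.2805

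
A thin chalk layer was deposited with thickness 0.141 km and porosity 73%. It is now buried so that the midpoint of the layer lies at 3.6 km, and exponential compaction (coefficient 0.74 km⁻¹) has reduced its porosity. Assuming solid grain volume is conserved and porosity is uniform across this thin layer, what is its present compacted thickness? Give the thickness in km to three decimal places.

0.040 km

Porosity at 3.6 km: phi = 0.73·exp(−0.74×3.6) = 0.0509
Solid-volume conservation: h(1−phi) = h₀(1−phi₀) ⇒ h = h₀·(1−phi₀)/(1−phi)
h = 0.141 × (1 − 0.73)/(1 − 0.0509) = 0.141 × 0.2845 = 0.0401 km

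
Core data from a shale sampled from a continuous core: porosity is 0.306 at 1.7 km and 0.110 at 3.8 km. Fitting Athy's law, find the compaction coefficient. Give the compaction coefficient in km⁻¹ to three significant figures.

Athy: phi(z) = phi₀ e^(−cz) ⇒ phi₁/phi₂ = e^{c(z₂−z₁)} ⇒ c = ln(phi₁/phi₂)/(z₂−z₁)
c = ln(0.306/0.11) / (3.8 − 1.7) = ln(2.782) / 2.1 = 1.0231 / 2.1 = 0.4872 km⁻¹

0.487 km⁻¹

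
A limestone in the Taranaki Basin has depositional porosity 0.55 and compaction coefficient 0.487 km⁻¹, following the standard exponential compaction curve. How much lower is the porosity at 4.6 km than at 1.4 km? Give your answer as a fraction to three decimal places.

phi(1.4) = 0.55·e^(−0.487×1.4) = 0.2781
phi(4.6) = 0.55·e^(−0.487×4.6) = 0.0585
Δphi = 0.2781 − 0.0585 = 0.2196

0.220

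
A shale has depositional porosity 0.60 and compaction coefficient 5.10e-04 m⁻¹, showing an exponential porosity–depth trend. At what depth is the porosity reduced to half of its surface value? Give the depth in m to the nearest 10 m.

Working in km (1 km = 1000 m; β in km⁻¹ = β in m⁻¹ × 1000):
n/n₀ = 1/2 ⇒ exp(−β·Z) = 1/2 ⇒ Z = ln(2) / β
Z = 0.6931 / 0.51 = 1.359 km

1360 m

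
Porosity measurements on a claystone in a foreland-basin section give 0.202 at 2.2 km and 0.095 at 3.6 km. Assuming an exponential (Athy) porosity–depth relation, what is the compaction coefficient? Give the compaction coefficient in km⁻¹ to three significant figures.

Athy: phi(Z) = phi₀ e^(−βZ) ⇒ phi₁/phi₂ = e^{β(Z₂−Z₁)} ⇒ β = ln(phi₁/phi₂)/(Z₂−Z₁)
β = ln(0.202/0.095) / (3.6 − 2.2) = ln(2.126) / 1.4 = 0.7544 / 1.4 = 0.5389 km⁻¹

0.539 km⁻¹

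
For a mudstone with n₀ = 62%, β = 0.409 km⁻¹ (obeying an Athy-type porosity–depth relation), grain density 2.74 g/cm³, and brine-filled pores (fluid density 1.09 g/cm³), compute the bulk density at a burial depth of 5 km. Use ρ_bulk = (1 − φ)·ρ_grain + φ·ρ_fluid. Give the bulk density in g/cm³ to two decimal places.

2.61 g/cm³

Porosity at depth: n = 0.62·exp(−0.409×5) = 0.62×0.1294 = 0.0802
Bulk density: ρ_b = (1−n)ρ_g + n·ρ_f = 0.9198×2.74 + 0.0802×1.09
       = 2.520 + 0.087 = 2.608 g/cm³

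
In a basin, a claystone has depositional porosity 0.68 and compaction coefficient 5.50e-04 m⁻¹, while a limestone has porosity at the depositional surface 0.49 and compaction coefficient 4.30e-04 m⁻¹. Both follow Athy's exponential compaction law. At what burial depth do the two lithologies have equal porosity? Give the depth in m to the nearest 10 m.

2730 m

Working in km (1 km = 1000 m; k in km⁻¹ = k in m⁻¹ × 1000):
Set φ₀ₐ e^(−kₐZ) = φ₀ᵦ e^(−kᵦZ) ⇒ ln(φ₀ₐ/φ₀ᵦ) = (kₐ − kᵦ)·Z
Z = ln(0.68/0.49) / (0.55 − 0.43) = 0.3277 / 0.12 = 2.731 km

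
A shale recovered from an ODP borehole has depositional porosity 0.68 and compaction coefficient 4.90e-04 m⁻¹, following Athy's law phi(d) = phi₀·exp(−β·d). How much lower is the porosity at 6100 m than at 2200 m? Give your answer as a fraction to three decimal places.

0.197

Working in km (1 km = 1000 m; β in km⁻¹ = β in m⁻¹ × 1000):
phi(2.2) = 0.68·e^(−0.49×2.2) = 0.2314
phi(6.1) = 0.68·e^(−0.49×6.1) = 0.0342
Δphi = 0.2314 − 0.0342 = 0.1972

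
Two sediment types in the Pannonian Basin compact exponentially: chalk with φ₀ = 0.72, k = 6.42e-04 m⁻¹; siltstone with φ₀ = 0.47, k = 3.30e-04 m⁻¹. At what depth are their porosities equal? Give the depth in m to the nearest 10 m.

Working in km (1 km = 1000 m; k in km⁻¹ = k in m⁻¹ × 1000):
Set φ₀ₐ e^(−kₐd) = φ₀ᵦ e^(−kᵦd) ⇒ ln(φ₀ₐ/φ₀ᵦ) = (kₐ − kᵦ)·d
d = ln(0.72/0.47) / (0.642 − 0.33) = 0.4265 / 0.312 = 1.367 km

1370 m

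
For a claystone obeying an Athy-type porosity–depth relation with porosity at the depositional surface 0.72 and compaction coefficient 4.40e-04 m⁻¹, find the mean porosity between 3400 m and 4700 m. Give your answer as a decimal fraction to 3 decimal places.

0.123

Working in km (1 km = 1000 m; c in km⁻¹ = c in m⁻¹ × 1000):
⟨n⟩ = (1/(Z₂−Z₁)) ∫ n₀ e^(−cZ) dZ = n₀·(e^(−c·Z₁) − e^(−c·Z₂)) / (c·(Z₂−Z₁))
e^(−0.44×3.4) = 0.2240; e^(−0.44×4.7) = 0.1264
⟨n⟩ = 0.72 × (0.2240 − 0.1264) / (0.44 × 1.3) = 0.72 × 0.1706 = 0.1228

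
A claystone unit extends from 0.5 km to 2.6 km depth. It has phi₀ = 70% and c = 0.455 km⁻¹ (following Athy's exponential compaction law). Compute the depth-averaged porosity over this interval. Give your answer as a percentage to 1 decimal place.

35.9%

⟨phi⟩ = (1/(z₂−z₁)) ∫ phi₀ e^(−cz) dz = phi₀·(e^(−c·z₁) − e^(−c·z₂)) / (c·(z₂−z₁))
e^(−0.455×0.5) = 0.7965; e^(−0.455×2.6) = 0.3064
⟨phi⟩ = 0.7 × (0.7965 − 0.3064) / (0.455 × 2.1) = 0.7 × 0.5130 = 0.3591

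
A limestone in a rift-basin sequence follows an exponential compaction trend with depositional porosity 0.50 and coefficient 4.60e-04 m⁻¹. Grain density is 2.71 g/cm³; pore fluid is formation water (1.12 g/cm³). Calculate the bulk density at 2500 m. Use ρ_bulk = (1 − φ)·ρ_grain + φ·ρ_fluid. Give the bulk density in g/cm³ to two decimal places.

2.46 g/cm³

Working in km (1 km = 1000 m; β in km⁻¹ = β in m⁻¹ × 1000):
Porosity at depth: phi = 0.5·exp(−0.46×2.5) = 0.5×0.3166 = 0.1583
Bulk density: ρ_b = (1−phi)ρ_g + phi·ρ_f = 0.8417×2.71 + 0.1583×1.12
       = 2.281 + 0.177 = 2.458 g/cm³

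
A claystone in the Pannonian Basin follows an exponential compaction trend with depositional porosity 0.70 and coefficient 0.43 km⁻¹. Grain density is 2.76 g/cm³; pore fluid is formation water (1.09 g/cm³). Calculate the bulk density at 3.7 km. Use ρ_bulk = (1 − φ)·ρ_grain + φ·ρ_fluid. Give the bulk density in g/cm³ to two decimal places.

2.52 g/cm³

Porosity at depth: phi = 0.7·exp(−0.43×3.7) = 0.7×0.2037 = 0.1426
Bulk density: ρ_b = (1−phi)ρ_g + phi·ρ_f = 0.8574×2.76 + 0.1426×1.09
       = 2.366 + 0.155 = 2.522 g/cm³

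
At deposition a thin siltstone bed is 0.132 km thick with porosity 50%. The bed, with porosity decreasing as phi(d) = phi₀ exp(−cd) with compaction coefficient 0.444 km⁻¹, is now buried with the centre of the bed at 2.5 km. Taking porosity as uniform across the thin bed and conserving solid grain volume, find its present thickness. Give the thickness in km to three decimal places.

Porosity at 2.5 km: phi = 0.5·exp(−0.444×2.5) = 0.1648
Solid-volume conservation: h(1−phi) = h₀(1−phi₀) ⇒ h = h₀·(1−phi₀)/(1−phi)
h = 0.132 × (1 − 0.5)/(1 − 0.1648) = 0.132 × 0.5986 = 0.0790 km

0.079 km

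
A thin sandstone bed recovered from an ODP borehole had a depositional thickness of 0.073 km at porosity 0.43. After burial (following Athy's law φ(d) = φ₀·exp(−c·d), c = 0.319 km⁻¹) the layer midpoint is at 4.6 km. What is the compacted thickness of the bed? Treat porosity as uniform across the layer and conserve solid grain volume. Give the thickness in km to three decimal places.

Porosity at 4.6 km: φ = 0.43·exp(−0.319×4.6) = 0.0991
Solid-volume conservation: h(1−φ) = h₀(1−φ₀) ⇒ h = h₀·(1−φ₀)/(1−φ)
h = 0.073 × (1 − 0.43)/(1 − 0.0991) = 0.073 × 0.6327 = 0.0462 km

0.046 km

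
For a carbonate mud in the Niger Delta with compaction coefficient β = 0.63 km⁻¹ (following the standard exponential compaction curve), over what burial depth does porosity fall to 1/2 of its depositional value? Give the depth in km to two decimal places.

1.10 km

φ/φ₀ = 1/2 ⇒ exp(−β·z) = 1/2 ⇒ z = ln(2) / β
z = 0.6931 / 0.63 = 1.100 km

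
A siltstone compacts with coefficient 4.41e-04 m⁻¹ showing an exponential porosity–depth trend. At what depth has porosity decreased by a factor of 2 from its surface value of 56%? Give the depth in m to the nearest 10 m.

Working in km (1 km = 1000 m; β in km⁻¹ = β in m⁻¹ × 1000):
n/n₀ = 1/2 ⇒ exp(−β·z) = 1/2 ⇒ z = ln(2) / β
z = 0.6931 / 0.441 = 1.572 km

1570 m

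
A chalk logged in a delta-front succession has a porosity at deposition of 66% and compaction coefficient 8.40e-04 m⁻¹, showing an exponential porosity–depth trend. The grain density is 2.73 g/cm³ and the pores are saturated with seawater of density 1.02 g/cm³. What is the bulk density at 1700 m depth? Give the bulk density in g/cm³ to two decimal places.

2.46 g/cm³

Working in km (1 km = 1000 m; c in km⁻¹ = c in m⁻¹ × 1000):
Porosity at depth: φ = 0.66·exp(−0.84×1.7) = 0.66×0.2398 = 0.1583
Bulk density: ρ_b = (1−φ)ρ_g + φ·ρ_f = 0.8417×2.73 + 0.1583×1.02
       = 2.298 + 0.161 = 2.459 g/cm³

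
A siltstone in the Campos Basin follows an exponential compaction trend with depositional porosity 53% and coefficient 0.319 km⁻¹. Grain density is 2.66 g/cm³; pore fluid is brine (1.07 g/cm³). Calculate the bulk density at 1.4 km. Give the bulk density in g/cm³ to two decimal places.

Porosity at depth: n = 0.53·exp(−0.319×1.4) = 0.53×0.6398 = 0.3391
Bulk density: ρ_b = (1−n)ρ_g + n·ρ_f = 0.6609×2.66 + 0.3391×1.07
       = 1.758 + 0.363 = 2.121 g/cm³

2.12 g/cm³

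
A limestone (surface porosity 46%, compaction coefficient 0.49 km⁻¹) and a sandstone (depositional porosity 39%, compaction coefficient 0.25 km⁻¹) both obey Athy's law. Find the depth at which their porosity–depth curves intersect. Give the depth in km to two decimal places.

0.69 km

Set n₀ₐ e^(−kₐZ) = n₀ᵦ e^(−kᵦZ) ⇒ ln(n₀ₐ/n₀ᵦ) = (kₐ − kᵦ)·Z
Z = ln(0.46/0.39) / (0.49 − 0.25) = 0.1651 / 0.24 = 0.688 km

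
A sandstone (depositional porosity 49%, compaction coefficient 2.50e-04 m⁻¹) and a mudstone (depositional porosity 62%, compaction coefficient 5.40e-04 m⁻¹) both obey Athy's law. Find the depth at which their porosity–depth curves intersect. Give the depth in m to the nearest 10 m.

Working in km (1 km = 1000 m; c in km⁻¹ = c in m⁻¹ × 1000):
Set φ₀ₐ e^(−cₐd) = φ₀ᵦ e^(−cᵦd) ⇒ ln(φ₀ₐ/φ₀ᵦ) = (cₐ − cᵦ)·d
d = ln(0.49/0.62) / (0.25 − 0.54) = -0.2353 / -0.29 = 0.811 km

810 m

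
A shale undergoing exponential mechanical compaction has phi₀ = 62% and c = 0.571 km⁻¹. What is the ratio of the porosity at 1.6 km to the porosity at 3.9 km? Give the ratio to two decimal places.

phi(Z₁)/phi(Z₂) = e^(−c·Z₁)/e^(−c·Z₂) = e^{c(Z₂−Z₁)}
= exp(0.571 × 2.3) = exp(1.313) = 3.7184

3.72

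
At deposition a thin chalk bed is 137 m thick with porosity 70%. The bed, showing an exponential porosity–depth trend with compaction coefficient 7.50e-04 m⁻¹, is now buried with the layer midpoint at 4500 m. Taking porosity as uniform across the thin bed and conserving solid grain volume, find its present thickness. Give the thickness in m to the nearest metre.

42 m

Working in km (1 km = 1000 m; c in km⁻¹ = c in m⁻¹ × 1000):
Porosity at 4.5 km: phi = 0.7·exp(−0.75×4.5) = 0.0240
Solid-volume conservation: h(1−phi) = h₀(1−phi₀) ⇒ h = h₀·(1−phi₀)/(1−phi)
h = 0.137 × (1 − 0.7)/(1 − 0.0240) = 0.137 × 0.3074 = 0.0421 km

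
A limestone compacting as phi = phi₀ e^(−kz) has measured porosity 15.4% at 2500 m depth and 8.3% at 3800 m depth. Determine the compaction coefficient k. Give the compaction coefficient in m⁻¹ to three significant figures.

0.000475 m⁻¹

Working in km (1 km = 1000 m; k in km⁻¹ = k in m⁻¹ × 1000):
Athy: phi(z) = phi₀ e^(−kz) ⇒ phi₁/phi₂ = e^{k(z₂−z₁)} ⇒ k = ln(phi₁/phi₂)/(z₂−z₁)
k = ln(0.154/0.083) / (3.8 − 2.5) = ln(1.855) / 1.3 = 0.6181 / 1.3 = 0.4755 km⁻¹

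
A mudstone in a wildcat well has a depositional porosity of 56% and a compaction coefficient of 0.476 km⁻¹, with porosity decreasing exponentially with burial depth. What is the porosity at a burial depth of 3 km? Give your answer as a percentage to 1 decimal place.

phi = phi₀·exp(−β·Z) = 0.56 × exp(−0.476 × 3) = 0.56 × exp(−1.428)
  = 0.56 × 0.2398 = 0.1343

13.4%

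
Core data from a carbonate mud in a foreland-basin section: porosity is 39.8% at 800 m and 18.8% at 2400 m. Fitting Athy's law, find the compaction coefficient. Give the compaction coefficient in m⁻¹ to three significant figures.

0.000469 m⁻¹

Working in km (1 km = 1000 m; c in km⁻¹ = c in m⁻¹ × 1000):
Athy: n(Z) = n₀ e^(−cZ) ⇒ n₁/n₂ = e^{c(Z₂−Z₁)} ⇒ c = ln(n₁/n₂)/(Z₂−Z₁)
c = ln(0.398/0.188) / (2.4 − 0.8) = ln(2.117) / 1.6 = 0.7500 / 1.6 = 0.4688 km⁻¹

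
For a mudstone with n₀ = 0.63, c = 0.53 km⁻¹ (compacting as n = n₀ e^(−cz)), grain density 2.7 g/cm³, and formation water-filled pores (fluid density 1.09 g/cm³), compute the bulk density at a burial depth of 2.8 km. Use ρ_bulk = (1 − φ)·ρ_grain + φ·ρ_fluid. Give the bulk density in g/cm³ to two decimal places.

2.47 g/cm³

Porosity at depth: n = 0.63·exp(−0.53×2.8) = 0.63×0.2267 = 0.1428
Bulk density: ρ_b = (1−n)ρ_g + n·ρ_f = 0.8572×2.7 + 0.1428×1.09
       = 2.314 + 0.156 = 2.470 g/cm³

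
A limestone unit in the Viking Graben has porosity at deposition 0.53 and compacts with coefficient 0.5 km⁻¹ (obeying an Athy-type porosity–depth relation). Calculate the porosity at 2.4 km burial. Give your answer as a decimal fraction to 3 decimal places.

n = n₀·exp(−c·Z) = 0.53 × exp(−0.5 × 2.4) = 0.53 × exp(−1.2)
  = 0.53 × 0.3012 = 0.1596

0.160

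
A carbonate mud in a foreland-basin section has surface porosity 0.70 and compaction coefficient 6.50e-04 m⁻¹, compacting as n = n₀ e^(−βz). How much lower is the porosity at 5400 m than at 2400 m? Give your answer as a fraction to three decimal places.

0.126

Working in km (1 km = 1000 m; β in km⁻¹ = β in m⁻¹ × 1000):
n(2.4) = 0.7·e^(−0.65×2.4) = 0.1471
n(5.4) = 0.7·e^(−0.65×5.4) = 0.0209
Δn = 0.1471 − 0.0209 = 0.1262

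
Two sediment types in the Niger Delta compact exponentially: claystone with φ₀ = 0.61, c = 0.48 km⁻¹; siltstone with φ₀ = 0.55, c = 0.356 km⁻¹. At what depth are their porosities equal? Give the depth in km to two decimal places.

0.84 km

Set φ₀ₐ e^(−cₐz) = φ₀ᵦ e^(−cᵦz) ⇒ ln(φ₀ₐ/φ₀ᵦ) = (cₐ − cᵦ)·z
z = ln(0.61/0.55) / (0.48 − 0.356) = 0.1035 / 0.124 = 0.835 km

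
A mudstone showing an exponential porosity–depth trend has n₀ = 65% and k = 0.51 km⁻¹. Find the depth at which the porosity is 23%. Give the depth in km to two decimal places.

2.04 km

Invert Athy's law: Z = ln(n₀/n) / k
Z = ln(0.65/0.23) / 0.51 = ln(2.826) / 0.51 = 1.0389 / 0.51 = 2.037 km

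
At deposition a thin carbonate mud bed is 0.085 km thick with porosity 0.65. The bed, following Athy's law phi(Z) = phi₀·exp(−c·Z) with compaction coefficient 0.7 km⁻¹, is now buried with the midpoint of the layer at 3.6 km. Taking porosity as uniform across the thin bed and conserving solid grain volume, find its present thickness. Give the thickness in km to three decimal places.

0.031 km

Porosity at 3.6 km: phi = 0.65·exp(−0.7×3.6) = 0.0523
Solid-volume conservation: h(1−phi) = h₀(1−phi₀) ⇒ h = h₀·(1−phi₀)/(1−phi)
h = 0.085 × (1 − 0.65)/(1 − 0.0523) = 0.085 × 0.3693 = 0.0314 km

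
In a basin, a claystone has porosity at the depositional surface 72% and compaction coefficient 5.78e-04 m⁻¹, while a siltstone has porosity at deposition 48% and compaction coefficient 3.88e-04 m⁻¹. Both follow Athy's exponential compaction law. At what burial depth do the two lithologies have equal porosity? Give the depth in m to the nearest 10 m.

2130 m

Working in km (1 km = 1000 m; c in km⁻¹ = c in m⁻¹ × 1000):
Set φ₀ₐ e^(−cₐd) = φ₀ᵦ e^(−cᵦd) ⇒ ln(φ₀ₐ/φ₀ᵦ) = (cₐ − cᵦ)·d
d = ln(0.72/0.48) / (0.578 − 0.388) = 0.4055 / 0.19 = 2.134 km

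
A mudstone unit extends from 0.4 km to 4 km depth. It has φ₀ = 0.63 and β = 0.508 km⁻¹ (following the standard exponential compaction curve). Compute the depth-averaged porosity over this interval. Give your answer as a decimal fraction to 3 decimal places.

⟨φ⟩ = (1/(Z₂−Z₁)) ∫ φ₀ e^(−βZ) dZ = φ₀·(e^(−β·Z₁) − e^(−β·Z₂)) / (β·(Z₂−Z₁))
e^(−0.508×0.4) = 0.8161; e^(−0.508×4) = 0.1311
⟨φ⟩ = 0.63 × (0.8161 − 0.1311) / (0.508 × 3.6) = 0.63 × 0.3746 = 0.2360

0.236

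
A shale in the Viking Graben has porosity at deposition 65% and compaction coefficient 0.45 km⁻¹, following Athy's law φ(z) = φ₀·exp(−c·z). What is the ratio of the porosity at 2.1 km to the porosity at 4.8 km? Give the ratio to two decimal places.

3.37

φ(z₁)/φ(z₂) = e^(−c·z₁)/e^(−c·z₂) = e^{c(z₂−z₁)}
= exp(0.45 × 2.7) = exp(1.215) = 3.3703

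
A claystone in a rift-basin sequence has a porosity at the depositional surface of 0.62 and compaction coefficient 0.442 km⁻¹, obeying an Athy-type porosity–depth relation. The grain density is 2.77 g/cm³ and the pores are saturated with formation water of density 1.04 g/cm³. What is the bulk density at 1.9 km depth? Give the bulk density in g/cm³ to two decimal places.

Porosity at depth: φ = 0.62·exp(−0.442×1.9) = 0.62×0.4318 = 0.2677
Bulk density: ρ_b = (1−φ)ρ_g + φ·ρ_f = 0.7323×2.77 + 0.2677×1.04
       = 2.028 + 0.278 = 2.307 g/cm³

2.31 g/cm³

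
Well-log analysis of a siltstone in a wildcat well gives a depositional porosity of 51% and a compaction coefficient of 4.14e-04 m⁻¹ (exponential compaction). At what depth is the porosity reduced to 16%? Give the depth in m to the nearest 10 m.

2800 m

Working in km (1 km = 1000 m; β in km⁻¹ = β in m⁻¹ × 1000):
Invert Athy's law: d = ln(phi₀/phi) / β
d = ln(0.51/0.16) / 0.414 = ln(3.188) / 0.414 = 1.1592 / 0.414 = 2.800 km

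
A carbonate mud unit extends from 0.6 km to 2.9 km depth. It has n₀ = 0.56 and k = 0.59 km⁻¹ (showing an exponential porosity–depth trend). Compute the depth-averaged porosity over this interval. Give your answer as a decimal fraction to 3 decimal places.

⟨n⟩ = (1/(Z₂−Z₁)) ∫ n₀ e^(−kZ) dZ = n₀·(e^(−k·Z₁) − e^(−k·Z₂)) / (k·(Z₂−Z₁))
e^(−0.59×0.6) = 0.7019; e^(−0.59×2.9) = 0.1807
⟨n⟩ = 0.56 × (0.7019 − 0.1807) / (0.59 × 2.3) = 0.56 × 0.3841 = 0.2151

0.215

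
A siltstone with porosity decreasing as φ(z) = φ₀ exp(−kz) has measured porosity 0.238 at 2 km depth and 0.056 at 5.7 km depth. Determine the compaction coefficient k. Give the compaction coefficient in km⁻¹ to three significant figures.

0.391 km⁻¹

Athy: φ(z) = φ₀ e^(−kz) ⇒ φ₁/φ₂ = e^{k(z₂−z₁)} ⇒ k = ln(φ₁/φ₂)/(z₂−z₁)
k = ln(0.238/0.056) / (5.7 − 2) = ln(4.25) / 3.7 = 1.4469 / 3.7 = 0.3911 km⁻¹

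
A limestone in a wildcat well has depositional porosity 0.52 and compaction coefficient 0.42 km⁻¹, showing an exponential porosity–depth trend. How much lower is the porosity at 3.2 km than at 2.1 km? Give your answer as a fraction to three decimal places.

0.080

phi(2.1) = 0.52·e^(−0.42×2.1) = 0.2153
phi(3.2) = 0.52·e^(−0.42×3.2) = 0.1356
Δphi = 0.2153 − 0.1356 = 0.0796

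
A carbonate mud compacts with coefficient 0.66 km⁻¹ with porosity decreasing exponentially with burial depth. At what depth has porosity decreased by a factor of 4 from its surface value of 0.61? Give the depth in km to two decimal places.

2.10 km

φ/φ₀ = 1/4 ⇒ exp(−β·z) = 1/4 ⇒ z = ln(4) / β
z = 1.3863 / 0.66 = 2.100 km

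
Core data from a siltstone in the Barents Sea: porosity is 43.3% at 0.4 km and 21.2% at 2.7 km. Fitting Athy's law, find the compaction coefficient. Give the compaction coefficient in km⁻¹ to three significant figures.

Athy: φ(Z) = φ₀ e^(−cZ) ⇒ φ₁/φ₂ = e^{c(Z₂−Z₁)} ⇒ c = ln(φ₁/φ₂)/(Z₂−Z₁)
c = ln(0.433/0.212) / (2.7 − 0.4) = ln(2.042) / 2.3 = 0.7142 / 2.3 = 0.3105 km⁻¹

0.311 km⁻¹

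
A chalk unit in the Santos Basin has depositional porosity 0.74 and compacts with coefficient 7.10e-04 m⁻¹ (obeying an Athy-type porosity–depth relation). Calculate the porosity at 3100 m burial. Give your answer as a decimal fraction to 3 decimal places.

Working in km (1 km = 1000 m; k in km⁻¹ = k in m⁻¹ × 1000):
φ = φ₀·exp(−k·d) = 0.74 × exp(−0.71 × 3.1) = 0.74 × exp(−2.201)
  = 0.74 × 0.1107 = 0.0819

0.082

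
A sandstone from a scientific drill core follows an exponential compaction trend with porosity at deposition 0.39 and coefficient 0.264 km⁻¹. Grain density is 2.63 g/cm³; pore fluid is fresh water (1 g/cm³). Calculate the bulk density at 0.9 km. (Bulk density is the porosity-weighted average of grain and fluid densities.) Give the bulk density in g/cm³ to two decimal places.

Porosity at depth: φ = 0.39·exp(−0.264×0.9) = 0.39×0.7885 = 0.3075
Bulk density: ρ_b = (1−φ)ρ_g + φ·ρ_f = 0.6925×2.63 + 0.3075×1
       = 1.821 + 0.308 = 2.129 g/cm³

2.13 g/cm³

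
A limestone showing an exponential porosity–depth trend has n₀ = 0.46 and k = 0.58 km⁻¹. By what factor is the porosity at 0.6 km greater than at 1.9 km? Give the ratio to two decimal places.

2.13

n(z₁)/n(z₂) = e^(−k·z₁)/e^(−k·z₂) = e^{k(z₂−z₁)}
= exp(0.58 × 1.3) = exp(0.754) = 2.1255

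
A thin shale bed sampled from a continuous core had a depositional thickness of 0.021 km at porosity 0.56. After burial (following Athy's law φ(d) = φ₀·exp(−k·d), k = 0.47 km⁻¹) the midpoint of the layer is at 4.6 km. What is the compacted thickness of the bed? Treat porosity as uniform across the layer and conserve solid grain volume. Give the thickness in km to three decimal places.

Porosity at 4.6 km: φ = 0.56·exp(−0.47×4.6) = 0.0645
Solid-volume conservation: h(1−φ) = h₀(1−φ₀) ⇒ h = h₀·(1−φ₀)/(1−φ)
h = 0.021 × (1 − 0.56)/(1 − 0.0645) = 0.021 × 0.4703 = 0.0099 km

0.010 km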